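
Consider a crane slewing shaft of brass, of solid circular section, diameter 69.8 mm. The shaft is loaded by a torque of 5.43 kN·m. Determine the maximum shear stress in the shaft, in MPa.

J = πd⁴/32 = π(0.0698)⁴/32 = 2.330×10^-6 m⁴.
τ_max = T·r/J = 5430 × 0.0349 / 2.330×10^-6 = 8.132×10^7 Pa.

81.3 MPa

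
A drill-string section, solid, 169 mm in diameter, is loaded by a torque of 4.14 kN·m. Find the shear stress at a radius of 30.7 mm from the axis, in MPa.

J = πd⁴/32 = π(0.169)⁴/32 = 8.008×10^-5 m⁴.
Shear stress varies linearly with radius: τ = T·r/J = 4140 × 0.0307 / 8.008×10^-5 = 1.587×10^6 Pa.

1.59 MPa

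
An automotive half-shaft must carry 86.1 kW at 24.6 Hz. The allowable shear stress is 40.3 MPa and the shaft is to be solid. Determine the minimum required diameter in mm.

ω = 2π·24.6 = 154.6 rad/s, so T = P/ω = 86.1×10³ / 154.6 = 557.0 N·m.
For a solid shaft τ_max = 16T/(πd³), so d = (16T/(π τ_allow))^(1/3) = (16·557.0/(π·4.03×10^7))^(1/3) = 0.04129 m.

41.3 mm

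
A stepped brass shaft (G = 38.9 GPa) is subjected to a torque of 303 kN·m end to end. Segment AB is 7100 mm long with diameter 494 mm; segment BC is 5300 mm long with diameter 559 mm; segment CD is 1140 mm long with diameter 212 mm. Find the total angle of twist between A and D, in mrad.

J_AB = π(0.494)⁴/32 = 5.85×10^-3 m⁴; J_BC = π(0.559)⁴/32 = 9.59×10^-3 m⁴; J_CD = π(0.212)⁴/32 = 1.98×10^-4 m⁴.
θ = (T/G)·Σ L_i/J_i = (303000/38.9×10⁹)·(7.10/5.85×10^-3 + 5.30/9.59×10^-3 + 1.14/1.98×10^-4) = 0.05854 rad.

58.5 mrad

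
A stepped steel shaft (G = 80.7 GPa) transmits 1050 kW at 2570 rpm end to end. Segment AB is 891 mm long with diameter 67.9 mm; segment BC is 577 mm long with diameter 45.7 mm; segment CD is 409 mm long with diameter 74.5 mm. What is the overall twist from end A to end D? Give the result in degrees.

ω = 2π·2570/60 = 269.1 rad/s, so T = P/ω = 1050×10³ / 269.1 = 3901 N·m.
J_AB = π(0.0679)⁴/32 = 2.09×10^-6 m⁴; J_BC = π(0.0457)⁴/32 = 4.28×10^-7 m⁴; J_CD = π(0.0745)⁴/32 = 3.02×10^-6 m⁴.
θ = (T/G)·Σ L_i/J_i = (3901/80.7×10⁹)·(0.891/2.09×10^-6 + 0.577/4.28×10^-7 + 0.409/3.02×10^-6) = 0.09232 rad.

5.29°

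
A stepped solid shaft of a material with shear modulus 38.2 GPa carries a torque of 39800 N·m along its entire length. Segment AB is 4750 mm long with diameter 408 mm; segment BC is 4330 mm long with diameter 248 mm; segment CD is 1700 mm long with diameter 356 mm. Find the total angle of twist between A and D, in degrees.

0.865°

J_AB = π(0.408)⁴/32 = 2.72×10^-3 m⁴; J_BC = π(0.248)⁴/32 = 3.71×10^-4 m⁴; J_CD = π(0.356)⁴/32 = 1.58×10^-3 m⁴.
θ = (T/G)·Σ L_i/J_i = (39800/38.2×10⁹)·(4.75/2.72×10^-3 + 4.33/3.71×10^-4 + 1.70/1.58×10^-3) = 0.01509 rad.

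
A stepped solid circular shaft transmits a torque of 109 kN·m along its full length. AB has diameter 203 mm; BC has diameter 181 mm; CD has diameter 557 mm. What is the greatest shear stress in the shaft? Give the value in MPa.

93.6 MPa

Under the same torque, τ_max = 16T/(πd³) is largest where d is smallest — segment BC (d = 181 mm).
τ_max = 16·109000/(π·(0.181)³) = 9.362×10^7 Pa.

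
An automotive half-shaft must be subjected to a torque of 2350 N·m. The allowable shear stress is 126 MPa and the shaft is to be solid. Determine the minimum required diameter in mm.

45.6 mm

For a solid shaft τ_max = 16T/(πd³), so d = (16T/(π τ_allow))^(1/3) = (16·2350/(π·1.26×10^8))^(1/3) = 0.04563 m.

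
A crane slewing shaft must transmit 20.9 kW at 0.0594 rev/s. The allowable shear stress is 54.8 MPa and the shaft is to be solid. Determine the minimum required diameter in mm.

173 mm

ω = 2π·0.0594 = 0.3732 rad/s, so T = P/ω = 20.9×10³ / 0.3732 = 56000 N·m.
For a solid shaft τ_max = 16T/(πd³), so d = (16T/(π τ_allow))^(1/3) = (16·56000/(π·5.48×10^7))^(1/3) = 0.1733 m.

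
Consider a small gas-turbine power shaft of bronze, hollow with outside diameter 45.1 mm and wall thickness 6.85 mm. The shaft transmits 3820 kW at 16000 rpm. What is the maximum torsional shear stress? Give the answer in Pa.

ω = 2π·16000/60 = 1676 rad/s, so T = P/ω = 3820×10³ / 1676 = 2280 N·m.
J = π(d_o⁴ − d_i⁴)/32 = π(0.0451⁴ − 0.0314⁴)/32 = 3.107×10^-7 m⁴.
τ_max = T·r/J = 2280 × 0.0226 / 3.107×10^-7 = 1.655×10^8 Pa.

1.65e8 Pa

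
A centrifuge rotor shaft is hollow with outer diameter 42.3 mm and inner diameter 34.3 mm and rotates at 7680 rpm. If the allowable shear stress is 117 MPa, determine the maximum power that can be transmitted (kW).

794 kW

J = π(d_o⁴ − d_i⁴)/32 = π(0.0423⁴ − 0.0343⁴)/32 = 1.784×10^-7 m⁴.
T_max = τ_allow·J/r = 1.17×10^8 × 1.784×10^-7 / 0.0211 = 987.0 N·m.
ω = 2π·7680/60 = 804.2 rad/s, so P_max = T_max·ω = 7.938×10^5 W.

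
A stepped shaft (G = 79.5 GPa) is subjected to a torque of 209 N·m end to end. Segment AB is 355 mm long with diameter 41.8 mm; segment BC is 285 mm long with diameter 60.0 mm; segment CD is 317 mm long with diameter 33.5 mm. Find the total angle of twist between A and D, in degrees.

J_AB = π(0.0418)⁴/32 = 3.00×10^-7 m⁴; J_BC = π(0.0600)⁴/32 = 1.27×10^-6 m⁴; J_CD = π(0.0335)⁴/32 = 1.24×10^-7 m⁴.
θ = (T/G)·Σ L_i/J_i = (209.0/79.5×10⁹)·(0.355/3.00×10^-7 + 0.285/1.27×10^-6 + 0.317/1.24×10^-7) = 0.01044 rad.

0.598°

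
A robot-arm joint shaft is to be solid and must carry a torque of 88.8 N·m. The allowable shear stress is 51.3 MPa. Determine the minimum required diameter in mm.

20.7 mm

For a solid shaft τ_max = 16T/(πd³), so d = (16T/(π τ_allow))^(1/3) = (16·88.80/(π·5.13×10^7))^(1/3) = 0.02066 m.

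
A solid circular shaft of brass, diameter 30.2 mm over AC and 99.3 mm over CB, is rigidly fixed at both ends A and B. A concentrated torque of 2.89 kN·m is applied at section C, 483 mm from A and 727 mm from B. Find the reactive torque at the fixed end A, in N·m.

36.7 N·m

Compatibility: T_A·a/J_AC = T_B·b/J_CB with T_A + T_B = T₀.
J_AC = 8.17×10^-8 m⁴, J_CB = 9.55×10^-6 m⁴, so T_A = T₀·(J_AC/a)/((J_AC/a)+(J_CB/b)) = 36.74 N·m, T_B = 2853 N·m.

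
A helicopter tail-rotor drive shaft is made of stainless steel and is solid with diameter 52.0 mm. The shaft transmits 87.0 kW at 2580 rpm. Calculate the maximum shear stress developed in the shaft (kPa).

11700 kPa

ω = 2π·2580/60 = 270.2 rad/s, so T = P/ω = 87.0×10³ / 270.2 = 322.0 N·m.
J = πd⁴/32 = π(0.0520)⁴/32 = 7.178×10^-7 m⁴.
τ_max = T·r/J = 322.0 × 0.0260 / 7.178×10^-7 = 1.166×10^7 Pa.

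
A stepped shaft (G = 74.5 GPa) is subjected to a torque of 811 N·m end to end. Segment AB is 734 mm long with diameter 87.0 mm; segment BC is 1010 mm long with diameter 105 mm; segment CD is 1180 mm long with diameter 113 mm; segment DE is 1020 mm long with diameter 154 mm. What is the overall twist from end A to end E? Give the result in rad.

0.00335 rad

J_AB = π(0.0870)⁴/32 = 5.62×10^-6 m⁴; J_BC = π(0.105)⁴/32 = 1.19×10^-5 m⁴; J_CD = π(0.113)⁴/32 = 1.60×10^-5 m⁴; J_DE = π(0.154)⁴/32 = 5.52×10^-5 m⁴.
θ = (T/G)·Σ L_i/J_i = (811.0/74.5×10⁹)·(0.734/5.62×10^-6 + 1.01/1.19×10^-5 + 1.18/1.60×10^-5 + 1.02/5.52×10^-5) = 3.346×10^-3 rad.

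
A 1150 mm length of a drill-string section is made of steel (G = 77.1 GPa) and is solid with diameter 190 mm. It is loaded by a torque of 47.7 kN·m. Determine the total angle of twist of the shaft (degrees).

J = πd⁴/32 = π(0.190)⁴/32 = 1.279×10^-4 m⁴.
θ = T·L/(G·J) = 47700 × 1.15 / (77.1×10⁹ × 1.279×10^-4) = 5.561×10^-3 rad.

0.319°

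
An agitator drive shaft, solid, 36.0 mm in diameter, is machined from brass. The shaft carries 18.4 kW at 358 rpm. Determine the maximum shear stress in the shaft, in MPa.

ω = 2π·358/60 = 37.49 rad/s, so T = P/ω = 18.4×10³ / 37.49 = 490.8 N·m.
J = πd⁴/32 = π(0.0360)⁴/32 = 1.649×10^-7 m⁴.
τ_max = T·r/J = 490.8 × 0.0180 / 1.649×10^-7 = 5.358×10^7 Pa.

53.6 MPa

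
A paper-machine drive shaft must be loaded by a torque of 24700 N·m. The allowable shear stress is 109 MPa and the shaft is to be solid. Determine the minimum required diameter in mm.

For a solid shaft τ_max = 16T/(πd³), so d = (16T/(π τ_allow))^(1/3) = (16·24700/(π·1.09×10^8))^(1/3) = 0.1049 m.

105 mm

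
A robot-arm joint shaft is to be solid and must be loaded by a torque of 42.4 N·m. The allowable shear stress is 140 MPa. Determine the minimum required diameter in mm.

11.6 mm

For a solid shaft τ_max = 16T/(πd³), so d = (16T/(π τ_allow))^(1/3) = (16·42.40/(π·1.40×10^8))^(1/3) = 0.01155 m.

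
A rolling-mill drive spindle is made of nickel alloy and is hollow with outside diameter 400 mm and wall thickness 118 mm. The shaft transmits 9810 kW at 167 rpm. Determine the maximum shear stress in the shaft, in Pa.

ω = 2π·167/60 = 17.49 rad/s, so T = P/ω = 9810×10³ / 17.49 = 560900 N·m.
J = π(d_o⁴ − d_i⁴)/32 = π(0.400⁴ − 0.164⁴)/32 = 2.442×10^-3 m⁴.
τ_max = T·r/J = 560900 × 0.200 / 2.442×10^-3 = 4.594×10^7 Pa.

4.59e7 Pa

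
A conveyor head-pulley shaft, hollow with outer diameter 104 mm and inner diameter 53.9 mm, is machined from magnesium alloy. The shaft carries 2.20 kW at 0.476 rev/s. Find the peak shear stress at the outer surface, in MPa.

3.59 MPa

ω = 2π·0.476 = 2.991 rad/s, so T = P/ω = 2.20×10³ / 2.991 = 735.6 N·m.
J = π(d_o⁴ − d_i⁴)/32 = π(0.104⁴ − 0.0539⁴)/32 = 1.066×10^-5 m⁴.
τ_max = T·r/J = 735.6 × 0.0520 / 1.066×10^-5 = 3.589×10^6 Pa.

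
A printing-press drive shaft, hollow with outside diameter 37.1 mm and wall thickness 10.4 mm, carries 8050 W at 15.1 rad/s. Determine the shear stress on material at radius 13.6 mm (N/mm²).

ω = 15.1 rad/s, so T = P/ω = 8050 / 15.10 = 533.1 N·m.
J = π(d_o⁴ − d_i⁴)/32 = π(0.0371⁴ − 0.0163⁴)/32 = 1.791×10^-7 m⁴.
Shear stress varies linearly with radius: τ = T·r/J = 533.1 × 0.0136 / 1.791×10^-7 = 4.049×10^7 Pa.

40.5 N/mm²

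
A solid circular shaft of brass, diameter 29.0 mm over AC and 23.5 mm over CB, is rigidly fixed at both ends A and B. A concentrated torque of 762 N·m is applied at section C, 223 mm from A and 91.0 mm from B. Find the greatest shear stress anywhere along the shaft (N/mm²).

154 N/mm²

Compatibility: T_A·a/J_AC = T_B·b/J_CB with T_A + T_B = T₀.
J_AC = 6.94×10^-8 m⁴, J_CB = 2.99×10^-8 m⁴, so T_A = T₀·(J_AC/a)/((J_AC/a)+(J_CB/b)) = 370.5 N·m, T_B = 391.5 N·m.
τ in each portion: τ_AC = 7.74×10^7 Pa, τ_CB = 1.54×10^8 Pa; maximum is in CB.
τ_max = T_CB·r/J = 391.5·0.0118/2.99×10^-8 = 1.536×10^8 Pa.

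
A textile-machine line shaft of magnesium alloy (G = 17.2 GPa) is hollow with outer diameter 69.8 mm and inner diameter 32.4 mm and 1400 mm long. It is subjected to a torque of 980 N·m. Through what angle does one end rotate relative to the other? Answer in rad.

J = π(d_o⁴ − d_i⁴)/32 = π(0.0698⁴ − 0.0324⁴)/32 = 2.222×10^-6 m⁴.
θ = T·L/(G·J) = 980.0 × 1.40 / (17.2×10⁹ × 2.222×10^-6) = 0.03590 rad.

0.0359 rad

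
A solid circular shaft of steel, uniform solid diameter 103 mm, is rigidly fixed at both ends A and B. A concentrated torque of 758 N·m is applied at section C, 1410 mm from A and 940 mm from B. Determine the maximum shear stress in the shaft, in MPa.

2.12 MPa

With uniform GJ and both ends fixed, compatibility θ_AC = θ_CB gives T_A·a = T_B·b, together with T_A + T_B = T₀.
T_A = T₀·b/(a+b) = 758.0·940/2350 = 303.2 N·m; T_B = 454.8 N·m.
τ in each portion: τ_AC = 1.41×10^6 Pa, τ_CB = 2.12×10^6 Pa; maximum is in CB.
τ_max = T_CB·r/J = 454.8·0.0515/1.10×10^-5 = 2.120×10^6 Pa.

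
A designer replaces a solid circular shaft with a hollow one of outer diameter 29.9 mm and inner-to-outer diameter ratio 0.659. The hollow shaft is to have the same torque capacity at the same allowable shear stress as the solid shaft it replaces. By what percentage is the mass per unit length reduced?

35.0 %

Equal τ_max and T ⇒ the solid shaft needs d_s³ = d_o³(1−k⁴), so d_s = 29.9·(1−0.659⁴)^(1/3) = 27.89 mm.
Area ratio A_h/A_s = d_o²(1−k²)/d_s² = (1−k²)/(1−k⁴)^(2/3) = 0.6503.
Mass saving = 1 − 0.6503 = 35.0 %.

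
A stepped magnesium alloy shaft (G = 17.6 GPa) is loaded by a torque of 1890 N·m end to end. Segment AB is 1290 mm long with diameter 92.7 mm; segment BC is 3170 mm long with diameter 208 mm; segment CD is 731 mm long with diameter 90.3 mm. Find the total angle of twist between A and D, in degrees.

J_AB = π(0.0927)⁴/32 = 7.25×10^-6 m⁴; J_BC = π(0.208)⁴/32 = 1.84×10^-4 m⁴; J_CD = π(0.0903)⁴/32 = 6.53×10^-6 m⁴.
θ = (T/G)·Σ L_i/J_i = (1890/17.6×10⁹)·(1.29/7.25×10^-6 + 3.17/1.84×10^-4 + 0.731/6.53×10^-6) = 0.03299 rad.

1.89°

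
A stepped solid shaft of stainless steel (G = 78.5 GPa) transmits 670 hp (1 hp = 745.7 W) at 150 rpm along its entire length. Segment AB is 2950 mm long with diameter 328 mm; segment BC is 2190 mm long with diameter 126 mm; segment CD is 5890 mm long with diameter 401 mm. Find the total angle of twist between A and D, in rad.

0.0379 rad

ω = 2π·150/60 = 15.71 rad/s, so T = P/ω = 670×745.7 / 15.71 = 31810 N·m.
J_AB = π(0.328)⁴/32 = 1.14×10^-3 m⁴; J_BC = π(0.126)⁴/32 = 2.47×10^-5 m⁴; J_CD = π(0.401)⁴/32 = 2.54×10^-3 m⁴.
θ = (T/G)·Σ L_i/J_i = (31810/78.5×10⁹)·(2.95/1.14×10^-3 + 2.19/2.47×10^-5 + 5.89/2.54×10^-3) = 0.03785 rad.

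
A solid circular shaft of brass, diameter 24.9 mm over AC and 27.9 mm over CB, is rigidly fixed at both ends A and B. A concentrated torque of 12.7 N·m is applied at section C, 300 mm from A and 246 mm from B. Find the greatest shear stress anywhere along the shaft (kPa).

1960 kPa

Compatibility: T_A·a/J_AC = T_B·b/J_CB with T_A + T_B = T₀.
J_AC = 3.77×10^-8 m⁴, J_CB = 5.95×10^-8 m⁴, so T_A = T₀·(J_AC/a)/((J_AC/a)+(J_CB/b)) = 4.346 N·m, T_B = 8.354 N·m.
τ in each portion: τ_AC = 1.43×10^6 Pa, τ_CB = 1.96×10^6 Pa; maximum is in CB.
τ_max = T_CB·r/J = 8.354·0.0139/5.95×10^-8 = 1.959×10^6 Pa.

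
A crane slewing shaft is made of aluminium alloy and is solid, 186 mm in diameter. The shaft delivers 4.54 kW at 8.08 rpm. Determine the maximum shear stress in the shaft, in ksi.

0.616 ksi

ω = 2π·8.08/60 = 0.8461 rad/s, so T = P/ω = 4.54×10³ / 0.8461 = 5366 N·m.
J = πd⁴/32 = π(0.186)⁴/32 = 1.175×10^-4 m⁴.
τ_max = T·r/J = 5366 × 0.0930 / 1.175×10^-4 = 4.247×10^6 Pa.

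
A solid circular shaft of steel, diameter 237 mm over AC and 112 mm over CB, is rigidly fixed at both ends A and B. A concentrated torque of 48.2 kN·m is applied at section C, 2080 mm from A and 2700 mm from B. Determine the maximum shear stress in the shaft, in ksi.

2.58 ksi

Compatibility: T_A·a/J_AC = T_B·b/J_CB with T_A + T_B = T₀.
J_AC = 3.10×10^-4 m⁴, J_CB = 1.54×10^-5 m⁴, so T_A = T₀·(J_AC/a)/((J_AC/a)+(J_CB/b)) = 46420 N·m, T_B = 1783 N·m.
τ in each portion: τ_AC = 1.78×10^7 Pa, τ_CB = 6.46×10^6 Pa; maximum is in AC.
τ_max = T_AC·r/J = 46420·0.118/3.10×10^-4 = 1.776×10^7 Pa.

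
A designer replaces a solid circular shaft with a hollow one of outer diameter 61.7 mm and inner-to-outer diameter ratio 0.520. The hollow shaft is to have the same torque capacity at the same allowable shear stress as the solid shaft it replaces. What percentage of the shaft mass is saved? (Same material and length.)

Equal τ_max and T ⇒ the solid shaft needs d_s³ = d_o³(1−k⁴), so d_s = 61.7·(1−0.520⁴)^(1/3) = 60.16 mm.
Area ratio A_h/A_s = d_o²(1−k²)/d_s² = (1−k²)/(1−k⁴)^(2/3) = 0.7675.
Mass saving = 1 − 0.7675 = 23.3 %.

23.3 %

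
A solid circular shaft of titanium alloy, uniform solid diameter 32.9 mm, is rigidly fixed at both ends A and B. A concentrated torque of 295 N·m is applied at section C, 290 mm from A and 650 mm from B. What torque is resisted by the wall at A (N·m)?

With uniform GJ and both ends fixed, compatibility θ_AC = θ_CB gives T_A·a = T_B·b, together with T_A + T_B = T₀.
T_A = T₀·b/(a+b) = 295.0·650/940.0 = 204.0 N·m; T_B = 91.01 N·m.

204 N·m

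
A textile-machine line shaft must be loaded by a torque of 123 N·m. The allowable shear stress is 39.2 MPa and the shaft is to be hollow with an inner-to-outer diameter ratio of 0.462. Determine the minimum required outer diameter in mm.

For a hollow shaft with d_i/d_o = 0.462: τ_max = 16T/(π d_o³ (1−k⁴)), so d_o = [16T/(π τ_allow (1−k⁴))]^(1/3) = [16·123.0/(π·3.92×10^7·0.9544)]^(1/3) = 0.02558 m.

25.6 mm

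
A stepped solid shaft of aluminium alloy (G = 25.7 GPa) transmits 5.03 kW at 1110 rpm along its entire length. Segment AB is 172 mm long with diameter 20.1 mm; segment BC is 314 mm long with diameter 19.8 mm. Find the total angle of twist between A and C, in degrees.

ω = 2π·1110/60 = 116.2 rad/s, so T = P/ω = 5.03×10³ / 116.2 = 43.27 N·m.
J_AB = π(0.0201)⁴/32 = 1.60×10^-8 m⁴; J_BC = π(0.0198)⁴/32 = 1.51×10^-8 m⁴.
θ = (T/G)·Σ L_i/J_i = (43.27/25.7×10⁹)·(0.172/1.60×10^-8 + 0.314/1.51×10^-8) = 0.05311 rad.

3.04°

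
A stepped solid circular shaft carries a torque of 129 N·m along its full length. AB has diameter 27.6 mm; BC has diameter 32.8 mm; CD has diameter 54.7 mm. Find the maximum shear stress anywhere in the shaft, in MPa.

Under the same torque, τ_max = 16T/(πd³) is largest where d is smallest — segment AB (d = 27.6 mm).
τ_max = 16·129.0/(π·(0.0276)³) = 3.125×10^7 Pa.

31.2 MPa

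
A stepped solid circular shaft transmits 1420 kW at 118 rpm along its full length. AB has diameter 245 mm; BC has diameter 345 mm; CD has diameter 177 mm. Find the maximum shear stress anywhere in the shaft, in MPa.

106 MPa

ω = 2π·118/60 = 12.36 rad/s, so T = P/ω = 1420×10³ / 12.36 = 114900 N·m.
Under the same torque, τ_max = 16T/(πd³) is largest where d is smallest — segment CD (d = 177 mm).
τ_max = 16·114900/(π·(0.177)³) = 1.055×10^8 Pa.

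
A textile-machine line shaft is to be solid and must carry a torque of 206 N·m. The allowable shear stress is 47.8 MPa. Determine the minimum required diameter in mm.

28.0 mm

For a solid shaft τ_max = 16T/(πd³), so d = (16T/(π τ_allow))^(1/3) = (16·206.0/(π·4.78×10^7))^(1/3) = 0.02800 m.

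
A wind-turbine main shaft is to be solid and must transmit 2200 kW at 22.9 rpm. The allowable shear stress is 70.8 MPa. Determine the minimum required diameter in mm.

ω = 2π·22.9/60 = 2.398 rad/s, so T = P/ω = 2200×10³ / 2.398 = 917400 N·m.
For a solid shaft τ_max = 16T/(πd³), so d = (16T/(π τ_allow))^(1/3) = (16·917400/(π·7.08×10^7))^(1/3) = 0.4041 m.

404 mm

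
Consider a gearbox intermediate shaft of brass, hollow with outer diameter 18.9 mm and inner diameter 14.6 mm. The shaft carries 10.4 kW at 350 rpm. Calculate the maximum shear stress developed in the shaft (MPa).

ω = 2π·350/60 = 36.65 rad/s, so T = P/ω = 10.4×10³ / 36.65 = 283.8 N·m.
J = π(d_o⁴ − d_i⁴)/32 = π(0.0189⁴ − 0.0146⁴)/32 = 8.066×10^-9 m⁴.
τ_max = T·r/J = 283.8 × 0.00945 / 8.066×10^-9 = 3.324×10^8 Pa.

332 MPa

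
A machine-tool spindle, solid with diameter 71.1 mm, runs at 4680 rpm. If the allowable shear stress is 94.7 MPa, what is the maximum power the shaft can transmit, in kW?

J = πd⁴/32 = π(0.0711)⁴/32 = 2.509×10^-6 m⁴.
T_max = τ_allow·J/r = 9.47×10^7 × 2.509×10^-6 / 0.0355 = 6683 N·m.
ω = 2π·4680/60 = 490.1 rad/s, so P_max = T_max·ω = 3.275×10^6 W.

3280 kW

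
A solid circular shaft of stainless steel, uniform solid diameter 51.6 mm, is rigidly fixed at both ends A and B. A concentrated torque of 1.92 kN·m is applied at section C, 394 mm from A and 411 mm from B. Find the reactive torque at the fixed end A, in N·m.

With uniform GJ and both ends fixed, compatibility θ_AC = θ_CB gives T_A·a = T_B·b, together with T_A + T_B = T₀.
T_A = T₀·b/(a+b) = 1920·411/805.0 = 980.3 N·m; T_B = 939.7 N·m.

980 N·m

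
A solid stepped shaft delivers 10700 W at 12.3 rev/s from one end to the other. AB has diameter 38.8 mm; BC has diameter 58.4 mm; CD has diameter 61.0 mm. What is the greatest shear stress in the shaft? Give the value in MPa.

ω = 2π·12.3 = 77.28 rad/s, so T = P/ω = 10700 / 77.28 = 138.5 N·m.
Under the same torque, τ_max = 16T/(πd³) is largest where d is smallest — segment AB (d = 38.8 mm).
τ_max = 16·138.5/(π·(0.0388)³) = 1.207×10^7 Pa.

12.1 MPa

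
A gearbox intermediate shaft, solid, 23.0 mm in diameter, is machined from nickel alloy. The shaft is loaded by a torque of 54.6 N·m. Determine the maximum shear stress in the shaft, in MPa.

J = πd⁴/32 = π(0.0230)⁴/32 = 2.747×10^-8 m⁴.
τ_max = T·r/J = 54.60 × 0.0115 / 2.747×10^-8 = 2.285×10^7 Pa.

22.9 MPa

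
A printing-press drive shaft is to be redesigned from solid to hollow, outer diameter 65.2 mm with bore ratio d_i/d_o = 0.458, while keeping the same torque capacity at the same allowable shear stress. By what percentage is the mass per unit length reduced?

18.6 %

Equal τ_max and T ⇒ the solid shaft needs d_s³ = d_o³(1−k⁴), so d_s = 65.2·(1−0.458⁴)^(1/3) = 64.23 mm.
Area ratio A_h/A_s = d_o²(1−k²)/d_s² = (1−k²)/(1−k⁴)^(2/3) = 0.8143.
Mass saving = 1 − 0.8143 = 18.6 %.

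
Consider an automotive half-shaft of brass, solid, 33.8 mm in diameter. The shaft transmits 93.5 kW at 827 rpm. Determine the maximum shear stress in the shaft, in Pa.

ω = 2π·827/60 = 86.60 rad/s, so T = P/ω = 93.5×10³ / 86.60 = 1080 N·m.
J = πd⁴/32 = π(0.0338)⁴/32 = 1.281×10^-7 m⁴.
τ_max = T·r/J = 1080 × 0.0169 / 1.281×10^-7 = 1.424×10^8 Pa.

1.42e8 Pa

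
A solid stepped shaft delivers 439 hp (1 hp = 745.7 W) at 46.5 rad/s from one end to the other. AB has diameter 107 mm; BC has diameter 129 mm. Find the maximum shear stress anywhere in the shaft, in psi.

4240 psi

ω = 46.5 rad/s, so T = P/ω = 439×745.7 / 46.50 = 7040 N·m.
Under the same torque, τ_max = 16T/(πd³) is largest where d is smallest — segment AB (d = 107 mm).
τ_max = 16·7040/(π·(0.107)³) = 2.927×10^7 Pa.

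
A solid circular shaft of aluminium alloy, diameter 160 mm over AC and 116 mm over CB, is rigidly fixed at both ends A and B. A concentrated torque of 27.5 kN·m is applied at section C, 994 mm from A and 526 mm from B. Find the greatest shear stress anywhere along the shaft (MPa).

30.8 MPa

Compatibility: T_A·a/J_AC = T_B·b/J_CB with T_A + T_B = T₀.
J_AC = 6.43×10^-5 m⁴, J_CB = 1.78×10^-5 m⁴, so T_A = T₀·(J_AC/a)/((J_AC/a)+(J_CB/b)) = 18070 N·m, T_B = 9433 N·m.
τ in each portion: τ_AC = 2.25×10^7 Pa, τ_CB = 3.08×10^7 Pa; maximum is in CB.
τ_max = T_CB·r/J = 9433·0.0580/1.78×10^-5 = 3.078×10^7 Pa.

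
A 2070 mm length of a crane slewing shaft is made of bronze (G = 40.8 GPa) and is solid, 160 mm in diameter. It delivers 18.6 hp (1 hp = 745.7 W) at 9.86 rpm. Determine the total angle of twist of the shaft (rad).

0.0106 rad

ω = 2π·9.86/60 = 1.033 rad/s, so T = P/ω = 18.6×745.7 / 1.033 = 13430 N·m.
J = πd⁴/32 = π(0.160)⁴/32 = 6.434×10^-5 m⁴.
θ = T·L/(G·J) = 13430 × 2.07 / (40.8×10⁹ × 6.434×10^-5) = 0.01059 rad.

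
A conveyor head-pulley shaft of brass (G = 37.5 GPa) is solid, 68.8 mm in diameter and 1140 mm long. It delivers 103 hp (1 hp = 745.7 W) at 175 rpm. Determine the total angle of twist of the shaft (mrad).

57.9 mrad

ω = 2π·175/60 = 18.33 rad/s, so T = P/ω = 103×745.7 / 18.33 = 4191 N·m.
J = πd⁴/32 = π(0.0688)⁴/32 = 2.200×10^-6 m⁴.
θ = T·L/(G·J) = 4191 × 1.14 / (37.5×10⁹ × 2.200×10^-6) = 0.05792 rad.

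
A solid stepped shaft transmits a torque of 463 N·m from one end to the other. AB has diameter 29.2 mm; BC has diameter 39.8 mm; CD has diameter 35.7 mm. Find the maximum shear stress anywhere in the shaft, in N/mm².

Under the same torque, τ_max = 16T/(πd³) is largest where d is smallest — segment AB (d = 29.2 mm).
τ_max = 16·463.0/(π·(0.0292)³) = 9.471×10^7 Pa.

94.7 N/mm²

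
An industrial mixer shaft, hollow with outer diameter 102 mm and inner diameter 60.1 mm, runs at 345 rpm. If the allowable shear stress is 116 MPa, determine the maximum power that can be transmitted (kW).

768 kW

J = π(d_o⁴ − d_i⁴)/32 = π(0.102⁴ − 0.0601⁴)/32 = 9.346×10^-6 m⁴.
T_max = τ_allow·J/r = 1.16×10^8 × 9.346×10^-6 / 0.0510 = 21260 N·m.
ω = 2π·345/60 = 36.13 rad/s, so P_max = T_max·ω = 7.680×10^5 W.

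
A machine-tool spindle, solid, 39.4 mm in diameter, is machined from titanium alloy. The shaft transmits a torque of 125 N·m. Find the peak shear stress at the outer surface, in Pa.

1.04e7 Pa

J = πd⁴/32 = π(0.0394)⁴/32 = 2.366×10^-7 m⁴.
τ_max = T·r/J = 125.0 × 0.0197 / 2.366×10^-7 = 1.041×10^7 Pa.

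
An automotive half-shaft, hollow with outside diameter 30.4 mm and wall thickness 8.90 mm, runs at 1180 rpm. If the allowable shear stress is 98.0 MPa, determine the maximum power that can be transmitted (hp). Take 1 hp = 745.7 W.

J = π(d_o⁴ − d_i⁴)/32 = π(0.0304⁴ − 0.0126⁴)/32 = 8.137×10^-8 m⁴.
T_max = τ_allow·J/r = 9.80×10^7 × 8.137×10^-8 / 0.0152 = 524.6 N·m.
ω = 2π·1180/60 = 123.6 rad/s, so P_max = T_max·ω = 6.483×10^4 W.

86.9 hp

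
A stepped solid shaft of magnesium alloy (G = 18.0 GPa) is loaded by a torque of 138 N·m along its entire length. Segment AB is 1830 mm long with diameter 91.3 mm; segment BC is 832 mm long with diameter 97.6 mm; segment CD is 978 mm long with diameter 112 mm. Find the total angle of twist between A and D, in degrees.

0.187°

J_AB = π(0.0913)⁴/32 = 6.82×10^-6 m⁴; J_BC = π(0.0976)⁴/32 = 8.91×10^-6 m⁴; J_CD = π(0.112)⁴/32 = 1.54×10^-5 m⁴.
θ = (T/G)·Σ L_i/J_i = (138.0/18.0×10⁹)·(1.83/6.82×10^-6 + 0.832/8.91×10^-6 + 0.978/1.54×10^-5) = 3.258×10^-3 rad.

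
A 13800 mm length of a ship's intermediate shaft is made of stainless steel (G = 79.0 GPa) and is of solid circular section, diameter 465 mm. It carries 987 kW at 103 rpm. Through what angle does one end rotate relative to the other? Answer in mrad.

ω = 2π·103/60 = 10.79 rad/s, so T = P/ω = 987×10³ / 10.79 = 91510 N·m.
J = πd⁴/32 = π(0.465)⁴/32 = 4.590×10^-3 m⁴.
θ = T·L/(G·J) = 91510 × 13.8 / (79.0×10⁹ × 4.590×10^-3) = 3.483×10^-3 rad.

3.48 mrad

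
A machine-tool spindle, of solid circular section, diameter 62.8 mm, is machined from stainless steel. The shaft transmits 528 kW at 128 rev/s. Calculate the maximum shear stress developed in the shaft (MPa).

13.5 MPa

ω = 2π·128 = 804.2 rad/s, so T = P/ω = 528×10³ / 804.2 = 656.5 N·m.
J = πd⁴/32 = π(0.0628)⁴/32 = 1.527×10^-6 m⁴.
τ_max = T·r/J = 656.5 × 0.0314 / 1.527×10^-6 = 1.350×10^7 Pa.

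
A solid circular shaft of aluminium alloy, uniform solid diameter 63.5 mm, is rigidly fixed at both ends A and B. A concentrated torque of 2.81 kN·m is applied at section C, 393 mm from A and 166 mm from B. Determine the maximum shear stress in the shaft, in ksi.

5.70 ksi

With uniform GJ and both ends fixed, compatibility θ_AC = θ_CB gives T_A·a = T_B·b, together with T_A + T_B = T₀.
T_A = T₀·b/(a+b) = 2810·166/559.0 = 834.5 N·m; T_B = 1976 N·m.
τ in each portion: τ_AC = 1.66×10^7 Pa, τ_CB = 3.93×10^7 Pa; maximum is in CB.
τ_max = T_CB·r/J = 1976·0.0318/1.60×10^-6 = 3.929×10^7 Pa.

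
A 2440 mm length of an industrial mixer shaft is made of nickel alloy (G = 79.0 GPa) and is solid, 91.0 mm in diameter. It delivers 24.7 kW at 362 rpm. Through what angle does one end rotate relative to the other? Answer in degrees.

ω = 2π·362/60 = 37.91 rad/s, so T = P/ω = 24.7×10³ / 37.91 = 651.6 N·m.
J = πd⁴/32 = π(0.0910)⁴/32 = 6.732×10^-6 m⁴.
θ = T·L/(G·J) = 651.6 × 2.44 / (79.0×10⁹ × 6.732×10^-6) = 2.989×10^-3 rad.

0.171°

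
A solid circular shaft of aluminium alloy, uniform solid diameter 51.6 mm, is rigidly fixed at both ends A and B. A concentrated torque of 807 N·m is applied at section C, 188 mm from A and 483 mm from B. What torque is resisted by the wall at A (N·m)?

581 N·m

With uniform GJ and both ends fixed, compatibility θ_AC = θ_CB gives T_A·a = T_B·b, together with T_A + T_B = T₀.
T_A = T₀·b/(a+b) = 807.0·483/671.0 = 580.9 N·m; T_B = 226.1 N·m.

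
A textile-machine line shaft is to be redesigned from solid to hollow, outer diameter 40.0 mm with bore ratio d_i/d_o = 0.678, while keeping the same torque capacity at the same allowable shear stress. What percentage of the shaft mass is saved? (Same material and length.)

Equal τ_max and T ⇒ the solid shaft needs d_s³ = d_o³(1−k⁴), so d_s = 40.0·(1−0.678⁴)^(1/3) = 36.96 mm.
Area ratio A_h/A_s = d_o²(1−k²)/d_s² = (1−k²)/(1−k⁴)^(2/3) = 0.6330.
Mass saving = 1 − 0.6330 = 36.7 %.

36.7 %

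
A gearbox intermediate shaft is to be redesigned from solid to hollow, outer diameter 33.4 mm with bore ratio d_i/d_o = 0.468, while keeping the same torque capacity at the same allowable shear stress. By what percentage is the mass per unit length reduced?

19.3 %

Equal τ_max and T ⇒ the solid shaft needs d_s³ = d_o³(1−k⁴), so d_s = 33.4·(1−0.468⁴)^(1/3) = 32.86 mm.
Area ratio A_h/A_s = d_o²(1−k²)/d_s² = (1−k²)/(1−k⁴)^(2/3) = 0.8070.
Mass saving = 1 − 0.8070 = 19.3 %.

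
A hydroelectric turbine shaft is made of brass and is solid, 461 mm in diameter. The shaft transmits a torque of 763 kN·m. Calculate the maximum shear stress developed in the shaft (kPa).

J = πd⁴/32 = π(0.461)⁴/32 = 4.434×10^-3 m⁴.
τ_max = T·r/J = 763000 × 0.231 / 4.434×10^-3 = 3.966×10^7 Pa.

39700 kPa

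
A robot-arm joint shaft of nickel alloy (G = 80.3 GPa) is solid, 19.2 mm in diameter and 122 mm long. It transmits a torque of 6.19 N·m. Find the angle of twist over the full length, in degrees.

J = πd⁴/32 = π(0.0192)⁴/32 = 1.334×10^-8 m⁴.
θ = T·L/(G·J) = 6.190 × 0.122 / (80.3×10⁹ × 1.334×10^-8) = 7.049×10^-4 rad.

0.0404°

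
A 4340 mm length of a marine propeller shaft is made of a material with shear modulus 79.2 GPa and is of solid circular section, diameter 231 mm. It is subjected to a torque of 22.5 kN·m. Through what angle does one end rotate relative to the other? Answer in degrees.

0.253°

J = πd⁴/32 = π(0.231)⁴/32 = 2.795×10^-4 m⁴.
θ = T·L/(G·J) = 22500 × 4.34 / (79.2×10⁹ × 2.795×10^-4) = 4.411×10^-3 rad.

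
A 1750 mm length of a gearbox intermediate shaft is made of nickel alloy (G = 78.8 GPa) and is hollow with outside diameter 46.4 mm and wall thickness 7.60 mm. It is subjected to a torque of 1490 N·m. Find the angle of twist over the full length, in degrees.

J = π(d_o⁴ − d_i⁴)/32 = π(0.0464⁴ − 0.0312⁴)/32 = 3.620×10^-7 m⁴.
θ = T·L/(G·J) = 1490 × 1.75 / (78.8×10⁹ × 3.620×10^-7) = 0.09140 rad.

5.24°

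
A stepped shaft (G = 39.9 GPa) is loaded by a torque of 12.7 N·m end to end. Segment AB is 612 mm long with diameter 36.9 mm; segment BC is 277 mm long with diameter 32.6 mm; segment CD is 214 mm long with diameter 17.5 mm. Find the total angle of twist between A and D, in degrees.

0.531°

J_AB = π(0.0369)⁴/32 = 1.82×10^-7 m⁴; J_BC = π(0.0326)⁴/32 = 1.11×10^-7 m⁴; J_CD = π(0.0175)⁴/32 = 9.21×10^-9 m⁴.
θ = (T/G)·Σ L_i/J_i = (12.70/39.9×10⁹)·(0.612/1.82×10^-7 + 0.277/1.11×10^-7 + 0.214/9.21×10^-9) = 9.263×10^-3 rad.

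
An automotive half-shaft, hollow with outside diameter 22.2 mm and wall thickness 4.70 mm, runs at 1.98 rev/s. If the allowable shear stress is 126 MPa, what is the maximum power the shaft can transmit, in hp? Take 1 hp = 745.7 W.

J = π(d_o⁴ − d_i⁴)/32 = π(0.0222⁴ − 0.0128⁴)/32 = 2.121×10^-8 m⁴.
T_max = τ_allow·J/r = 1.26×10^8 × 2.121×10^-8 / 0.0111 = 240.8 N·m.
ω = 2π·1.98 = 12.44 rad/s, so P_max = T_max·ω = 2995 W.

4.02 hp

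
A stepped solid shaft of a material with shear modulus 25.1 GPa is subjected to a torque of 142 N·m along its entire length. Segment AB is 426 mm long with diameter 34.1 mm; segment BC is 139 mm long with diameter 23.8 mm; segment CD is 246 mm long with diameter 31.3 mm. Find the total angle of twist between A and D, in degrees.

3.32°

J_AB = π(0.0341)⁴/32 = 1.33×10^-7 m⁴; J_BC = π(0.0238)⁴/32 = 3.15×10^-8 m⁴; J_CD = π(0.0313)⁴/32 = 9.42×10^-8 m⁴.
θ = (T/G)·Σ L_i/J_i = (142.0/25.1×10⁹)·(0.426/1.33×10^-7 + 0.139/3.15×10^-8 + 0.246/9.42×10^-8) = 0.05789 rad.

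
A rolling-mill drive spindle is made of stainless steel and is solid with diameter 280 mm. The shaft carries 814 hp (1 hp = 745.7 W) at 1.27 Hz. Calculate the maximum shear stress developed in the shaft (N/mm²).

17.6 N/mm²

ω = 2π·1.27 = 7.980 rad/s, so T = P/ω = 814×745.7 / 7.980 = 76070 N·m.
J = πd⁴/32 = π(0.280)⁴/32 = 6.034×10^-4 m⁴.
τ_max = T·r/J = 76070 × 0.140 / 6.034×10^-4 = 1.765×10^7 Pa.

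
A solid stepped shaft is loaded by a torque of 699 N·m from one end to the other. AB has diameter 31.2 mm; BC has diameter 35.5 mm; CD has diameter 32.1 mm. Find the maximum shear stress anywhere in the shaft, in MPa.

Under the same torque, τ_max = 16T/(πd³) is largest where d is smallest — segment AB (d = 31.2 mm).
τ_max = 16·699.0/(π·(0.0312)³) = 1.172×10^8 Pa.

117 MPa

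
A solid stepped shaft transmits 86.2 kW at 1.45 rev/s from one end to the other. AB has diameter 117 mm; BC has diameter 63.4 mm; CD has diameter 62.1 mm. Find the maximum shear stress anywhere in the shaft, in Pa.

ω = 2π·1.45 = 9.111 rad/s, so T = P/ω = 86.2×10³ / 9.111 = 9461 N·m.
Under the same torque, τ_max = 16T/(πd³) is largest where d is smallest — segment CD (d = 62.1 mm).
τ_max = 16·9461/(π·(0.0621)³) = 2.012×10^8 Pa.

2.01e8 Pa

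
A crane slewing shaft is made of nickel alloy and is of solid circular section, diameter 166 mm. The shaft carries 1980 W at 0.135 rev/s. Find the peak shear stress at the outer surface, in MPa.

2.60 MPa

ω = 2π·0.135 = 0.8482 rad/s, so T = P/ω = 1980 / 0.8482 = 2334 N·m.
J = πd⁴/32 = π(0.166)⁴/32 = 7.455×10^-5 m⁴.
τ_max = T·r/J = 2334 × 0.0830 / 7.455×10^-5 = 2.599×10^6 Pa.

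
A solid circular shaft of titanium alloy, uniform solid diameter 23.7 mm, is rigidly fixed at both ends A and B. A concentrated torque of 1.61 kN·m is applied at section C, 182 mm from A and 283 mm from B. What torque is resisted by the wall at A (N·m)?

With uniform GJ and both ends fixed, compatibility θ_AC = θ_CB gives T_A·a = T_B·b, together with T_A + T_B = T₀.
T_A = T₀·b/(a+b) = 1610·283/465.0 = 979.8 N·m; T_B = 630.2 N·m.

980 N·m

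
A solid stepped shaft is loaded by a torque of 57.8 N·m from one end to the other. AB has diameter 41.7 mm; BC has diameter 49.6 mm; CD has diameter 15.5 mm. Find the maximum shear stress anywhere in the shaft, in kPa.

79100 kPa

Under the same torque, τ_max = 16T/(πd³) is largest where d is smallest — segment CD (d = 15.5 mm).
τ_max = 16·57.80/(π·(0.0155)³) = 7.905×10^7 Pa.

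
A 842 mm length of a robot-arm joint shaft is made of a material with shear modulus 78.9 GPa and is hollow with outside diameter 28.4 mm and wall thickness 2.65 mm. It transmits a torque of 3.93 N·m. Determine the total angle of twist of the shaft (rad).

J = π(d_o⁴ − d_i⁴)/32 = π(0.0284⁴ − 0.0231⁴)/32 = 3.591×10^-8 m⁴.
θ = T·L/(G·J) = 3.930 × 0.842 / (78.9×10⁹ × 3.591×10^-8) = 1.168×10^-3 rad.

0.00117 rad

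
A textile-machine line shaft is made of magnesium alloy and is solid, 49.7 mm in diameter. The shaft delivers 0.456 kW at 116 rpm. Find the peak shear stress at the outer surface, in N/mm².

ω = 2π·116/60 = 12.15 rad/s, so T = P/ω = 0.456×10³ / 12.15 = 37.54 N·m.
J = πd⁴/32 = π(0.0497)⁴/32 = 5.990×10^-7 m⁴.
τ_max = T·r/J = 37.54 × 0.0249 / 5.990×10^-7 = 1.557×10^6 Pa.

1.56 N/mm²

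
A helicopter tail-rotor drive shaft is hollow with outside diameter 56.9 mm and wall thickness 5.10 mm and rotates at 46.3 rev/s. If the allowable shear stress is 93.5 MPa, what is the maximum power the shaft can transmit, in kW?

J = π(d_o⁴ − d_i⁴)/32 = π(0.0569⁴ − 0.0467⁴)/32 = 5.621×10^-7 m⁴.
T_max = τ_allow·J/r = 9.35×10^7 × 5.621×10^-7 / 0.0284 = 1847 N·m.
ω = 2π·46.3 = 290.9 rad/s, so P_max = T_max·ω = 5.374×10^5 W.

537 kW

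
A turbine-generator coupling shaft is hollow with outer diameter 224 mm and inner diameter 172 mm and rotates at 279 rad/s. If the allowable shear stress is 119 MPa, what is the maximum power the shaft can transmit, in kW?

J = π(d_o⁴ − d_i⁴)/32 = π(0.224⁴ − 0.172⁴)/32 = 1.612×10^-4 m⁴.
T_max = τ_allow·J/r = 1.19×10^8 × 1.612×10^-4 / 0.112 = 171300 N·m.
ω = 279 rad/s, so P_max = T_max·ω = 4.780×10^7 W.

47800 kW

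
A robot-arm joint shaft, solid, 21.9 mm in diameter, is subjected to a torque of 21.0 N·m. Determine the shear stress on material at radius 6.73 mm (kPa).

6260 kPa

J = πd⁴/32 = π(0.0219)⁴/32 = 2.258×10^-8 m⁴.
Shear stress varies linearly with radius: τ = T·r/J = 21.00 × 0.00673 / 2.258×10^-8 = 6.258×10^6 Pa.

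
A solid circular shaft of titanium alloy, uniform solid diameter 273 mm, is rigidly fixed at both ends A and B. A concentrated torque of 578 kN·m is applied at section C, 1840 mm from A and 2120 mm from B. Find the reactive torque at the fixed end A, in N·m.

With uniform GJ and both ends fixed, compatibility θ_AC = θ_CB gives T_A·a = T_B·b, together with T_A + T_B = T₀.
T_A = T₀·b/(a+b) = 578000·2120/3960 = 309400 N·m; T_B = 268600 N·m.

309000 N·m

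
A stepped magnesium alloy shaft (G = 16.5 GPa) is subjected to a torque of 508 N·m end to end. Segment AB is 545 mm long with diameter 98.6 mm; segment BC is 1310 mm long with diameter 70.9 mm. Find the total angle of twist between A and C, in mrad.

18.1 mrad

J_AB = π(0.0986)⁴/32 = 9.28×10^-6 m⁴; J_BC = π(0.0709)⁴/32 = 2.48×10^-6 m⁴.
θ = (T/G)·Σ L_i/J_i = (508.0/16.5×10⁹)·(0.545/9.28×10^-6 + 1.31/2.48×10^-6) = 0.01807 rad.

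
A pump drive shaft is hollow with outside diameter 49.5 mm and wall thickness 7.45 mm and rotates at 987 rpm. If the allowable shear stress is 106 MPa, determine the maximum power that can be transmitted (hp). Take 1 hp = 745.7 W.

J = π(d_o⁴ − d_i⁴)/32 = π(0.0495⁴ − 0.0346⁴)/32 = 4.487×10^-7 m⁴.
T_max = τ_allow·J/r = 1.06×10^8 × 4.487×10^-7 / 0.0248 = 1922 N·m.
ω = 2π·987/60 = 103.4 rad/s, so P_max = T_max·ω = 1.986×10^5 W.

266 hp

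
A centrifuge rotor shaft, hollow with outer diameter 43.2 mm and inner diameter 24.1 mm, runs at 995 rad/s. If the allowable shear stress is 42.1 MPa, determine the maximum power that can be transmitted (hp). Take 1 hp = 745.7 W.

803 hp

J = π(d_o⁴ − d_i⁴)/32 = π(0.0432⁴ − 0.0241⁴)/32 = 3.088×10^-7 m⁴.
T_max = τ_allow·J/r = 4.21×10^7 × 3.088×10^-7 / 0.0216 = 601.9 N·m.
ω = 995 rad/s, so P_max = T_max·ω = 5.989×10^5 W.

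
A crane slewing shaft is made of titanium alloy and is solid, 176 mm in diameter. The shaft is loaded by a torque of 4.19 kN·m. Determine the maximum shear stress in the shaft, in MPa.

J = πd⁴/32 = π(0.176)⁴/32 = 9.420×10^-5 m⁴.
τ_max = T·r/J = 4190 × 0.0880 / 9.420×10^-5 = 3.914×10^6 Pa.

3.91 MPa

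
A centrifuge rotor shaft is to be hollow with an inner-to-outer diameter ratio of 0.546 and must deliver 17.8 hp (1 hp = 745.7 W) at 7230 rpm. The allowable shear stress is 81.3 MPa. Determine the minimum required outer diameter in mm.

ω = 2π·7230/60 = 757.1 rad/s, so T = P/ω = 17.8×745.7 / 757.1 = 17.53 N·m.
For a hollow shaft with d_i/d_o = 0.546: τ_max = 16T/(π d_o³ (1−k⁴)), so d_o = [16T/(π τ_allow (1−k⁴))]^(1/3) = [16·17.53/(π·8.13×10^7·0.9111)]^(1/3) = 0.01064 m.

10.6 mm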